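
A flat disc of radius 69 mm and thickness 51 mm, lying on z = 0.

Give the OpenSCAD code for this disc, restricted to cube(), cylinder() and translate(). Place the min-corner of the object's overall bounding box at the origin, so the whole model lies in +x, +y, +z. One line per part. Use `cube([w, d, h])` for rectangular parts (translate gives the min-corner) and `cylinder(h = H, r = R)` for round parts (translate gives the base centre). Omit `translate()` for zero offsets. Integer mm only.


translate([69, 69, 0]) cylinder(h = 51, r = 69);


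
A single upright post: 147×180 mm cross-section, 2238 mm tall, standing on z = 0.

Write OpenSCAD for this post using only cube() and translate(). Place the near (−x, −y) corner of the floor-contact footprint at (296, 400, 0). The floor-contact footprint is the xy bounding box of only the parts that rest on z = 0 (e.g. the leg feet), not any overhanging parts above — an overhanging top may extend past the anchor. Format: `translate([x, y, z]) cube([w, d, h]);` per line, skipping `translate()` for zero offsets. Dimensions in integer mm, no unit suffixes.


translate([296, 400, 0]) cube([147, 180, 2238]);


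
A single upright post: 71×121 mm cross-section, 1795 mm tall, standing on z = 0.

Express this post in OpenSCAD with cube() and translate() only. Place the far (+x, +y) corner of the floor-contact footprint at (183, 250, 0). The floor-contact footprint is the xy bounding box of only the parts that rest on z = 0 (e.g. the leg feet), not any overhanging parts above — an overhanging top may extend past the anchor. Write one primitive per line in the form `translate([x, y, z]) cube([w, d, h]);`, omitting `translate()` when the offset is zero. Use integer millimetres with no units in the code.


translate([112, 129, 0]) cube([71, 121, 1795]);


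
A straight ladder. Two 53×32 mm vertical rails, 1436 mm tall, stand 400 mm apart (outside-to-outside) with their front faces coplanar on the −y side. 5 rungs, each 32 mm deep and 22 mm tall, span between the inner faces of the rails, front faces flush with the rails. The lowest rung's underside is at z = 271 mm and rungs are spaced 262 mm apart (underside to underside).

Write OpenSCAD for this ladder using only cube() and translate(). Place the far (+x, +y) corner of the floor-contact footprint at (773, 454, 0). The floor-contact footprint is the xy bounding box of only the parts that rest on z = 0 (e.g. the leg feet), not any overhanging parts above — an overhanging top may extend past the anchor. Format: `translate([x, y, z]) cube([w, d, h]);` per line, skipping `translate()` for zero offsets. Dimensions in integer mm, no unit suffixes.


translate([373, 422, 0]) cube([53, 32, 1436]);
translate([720, 422, 0]) cube([53, 32, 1436]);
translate([426, 422, 271]) cube([294, 32, 22]);
translate([426, 422, 533]) cube([294, 32, 22]);
translate([426, 422, 795]) cube([294, 32, 22]);
translate([426, 422, 1057]) cube([294, 32, 22]);
translate([426, 422, 1319]) cube([294, 32, 22]);


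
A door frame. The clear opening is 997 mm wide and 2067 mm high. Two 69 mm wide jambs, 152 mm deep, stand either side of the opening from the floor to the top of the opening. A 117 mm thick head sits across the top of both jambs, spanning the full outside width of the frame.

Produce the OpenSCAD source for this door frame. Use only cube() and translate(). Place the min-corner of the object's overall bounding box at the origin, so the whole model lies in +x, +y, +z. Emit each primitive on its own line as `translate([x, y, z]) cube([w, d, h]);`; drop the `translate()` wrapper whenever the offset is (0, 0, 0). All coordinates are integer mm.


cube([69, 152, 2067]);
translate([1066, 0, 0]) cube([69, 152, 2067]);
translate([0, 0, 2067]) cube([1135, 152, 117]);


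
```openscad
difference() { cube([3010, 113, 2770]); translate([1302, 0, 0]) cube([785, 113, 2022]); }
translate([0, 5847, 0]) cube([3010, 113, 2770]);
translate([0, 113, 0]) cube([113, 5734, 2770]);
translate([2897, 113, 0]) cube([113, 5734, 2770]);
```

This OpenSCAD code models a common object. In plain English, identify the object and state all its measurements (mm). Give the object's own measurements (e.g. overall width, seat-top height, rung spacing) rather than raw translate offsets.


A single room: four walls, each 2770 mm tall and 113 mm thick, enclosing an outside footprint 3010×5960 mm (x × y), no floor or roof. The front and back walls (−y and +y sides) run the full x-width; the side walls fit between their inner faces. A door opening 785 mm wide and 2022 mm tall is cut through the front wall from the floor up, its −x edge 1302 mm from the wall's −x end.


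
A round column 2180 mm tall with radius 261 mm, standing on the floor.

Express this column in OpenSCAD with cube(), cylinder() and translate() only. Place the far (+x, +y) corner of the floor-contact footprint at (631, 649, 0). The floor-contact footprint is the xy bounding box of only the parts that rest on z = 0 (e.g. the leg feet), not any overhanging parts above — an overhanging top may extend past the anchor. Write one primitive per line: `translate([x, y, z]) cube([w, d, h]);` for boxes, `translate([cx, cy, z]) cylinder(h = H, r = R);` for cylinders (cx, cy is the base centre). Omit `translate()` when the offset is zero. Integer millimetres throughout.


translate([370, 388, 0]) cylinder(h = 2180, r = 261);


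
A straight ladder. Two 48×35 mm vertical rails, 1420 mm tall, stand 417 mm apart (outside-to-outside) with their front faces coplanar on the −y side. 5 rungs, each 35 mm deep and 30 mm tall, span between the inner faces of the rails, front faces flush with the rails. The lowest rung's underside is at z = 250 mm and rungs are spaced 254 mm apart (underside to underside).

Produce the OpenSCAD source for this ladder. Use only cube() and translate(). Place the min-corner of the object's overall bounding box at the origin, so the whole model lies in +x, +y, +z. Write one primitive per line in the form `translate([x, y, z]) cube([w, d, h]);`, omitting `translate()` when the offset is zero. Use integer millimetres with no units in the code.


cube([48, 35, 1420]);
translate([369, 0, 0]) cube([48, 35, 1420]);
translate([48, 0, 250]) cube([321, 35, 30]);
translate([48, 0, 504]) cube([321, 35, 30]);
translate([48, 0, 758]) cube([321, 35, 30]);
translate([48, 0, 1012]) cube([321, 35, 30]);
translate([48, 0, 1266]) cube([321, 35, 30]);


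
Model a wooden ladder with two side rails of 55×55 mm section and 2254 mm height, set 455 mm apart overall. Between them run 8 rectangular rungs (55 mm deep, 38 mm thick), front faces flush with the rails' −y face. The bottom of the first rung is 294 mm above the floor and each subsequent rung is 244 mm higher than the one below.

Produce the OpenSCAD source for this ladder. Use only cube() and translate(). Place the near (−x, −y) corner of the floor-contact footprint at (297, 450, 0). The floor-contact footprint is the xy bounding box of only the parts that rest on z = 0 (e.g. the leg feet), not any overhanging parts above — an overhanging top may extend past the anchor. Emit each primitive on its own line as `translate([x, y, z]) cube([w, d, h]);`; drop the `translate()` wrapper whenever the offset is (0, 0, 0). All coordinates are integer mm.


translate([297, 450, 0]) cube([55, 55, 2254]);
translate([697, 450, 0]) cube([55, 55, 2254]);
translate([352, 450, 294]) cube([345, 55, 38]);
translate([352, 450, 538]) cube([345, 55, 38]);
translate([352, 450, 782]) cube([345, 55, 38]);
translate([352, 450, 1026]) cube([345, 55, 38]);
translate([352, 450, 1270]) cube([345, 55, 38]);
translate([352, 450, 1514]) cube([345, 55, 38]);
translate([352, 450, 1758]) cube([345, 55, 38]);
translate([352, 450, 2002]) cube([345, 55, 38]);


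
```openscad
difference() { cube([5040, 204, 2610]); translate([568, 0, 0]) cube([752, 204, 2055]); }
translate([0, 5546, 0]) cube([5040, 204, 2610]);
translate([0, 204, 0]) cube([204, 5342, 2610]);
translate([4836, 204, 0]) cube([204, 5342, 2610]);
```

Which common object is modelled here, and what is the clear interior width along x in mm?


A single room. The interior width is 4632 mm.

Four walls enclosing a rectangle with a door in the front wall — a room. Outside width 5040 minus two 204 mm walls gives 4632 mm.


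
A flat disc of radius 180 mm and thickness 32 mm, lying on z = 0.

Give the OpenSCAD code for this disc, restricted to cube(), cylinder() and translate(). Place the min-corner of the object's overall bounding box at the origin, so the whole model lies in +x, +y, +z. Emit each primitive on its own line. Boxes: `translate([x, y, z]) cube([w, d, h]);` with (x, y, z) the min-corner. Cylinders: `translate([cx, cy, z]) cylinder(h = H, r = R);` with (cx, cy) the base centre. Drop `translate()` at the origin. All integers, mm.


translate([180, 180, 0]) cylinder(h = 32, r = 180);


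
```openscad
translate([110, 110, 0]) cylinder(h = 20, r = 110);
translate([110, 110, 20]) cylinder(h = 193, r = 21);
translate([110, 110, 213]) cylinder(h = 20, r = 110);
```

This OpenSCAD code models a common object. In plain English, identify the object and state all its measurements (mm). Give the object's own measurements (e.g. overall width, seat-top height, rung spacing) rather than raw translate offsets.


A spool: two coaxial disc flanges of radius 110 mm and thickness 20 mm, joined by a core cylinder of radius 21 mm and height 193 mm. The lower flange rests on z = 0 and the three cylinders share a vertical axis.


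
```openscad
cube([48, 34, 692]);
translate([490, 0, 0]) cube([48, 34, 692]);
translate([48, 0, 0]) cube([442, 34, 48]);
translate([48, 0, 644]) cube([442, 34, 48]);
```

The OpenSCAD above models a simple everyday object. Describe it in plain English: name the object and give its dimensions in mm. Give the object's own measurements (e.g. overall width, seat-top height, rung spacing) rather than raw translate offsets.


A rectangular picture frame lying in the x–z plane (depth along y). The opening is 442 mm wide (x) by 596 mm tall (z), surrounded by a border 48 mm wide on all four sides. The frame is 34 mm deep and is made of two full-height vertical stiles with two horizontal rails fitted between them.


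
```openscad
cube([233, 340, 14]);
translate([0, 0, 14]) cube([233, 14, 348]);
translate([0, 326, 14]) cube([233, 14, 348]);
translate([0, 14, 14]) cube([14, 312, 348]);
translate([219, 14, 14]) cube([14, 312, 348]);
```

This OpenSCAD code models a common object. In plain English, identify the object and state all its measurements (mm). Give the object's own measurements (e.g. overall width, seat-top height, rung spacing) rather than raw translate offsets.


An open-topped rectangular box: outside dimensions 233×340×362 mm, with a uniform wall and base thickness of 14 mm. The base is a full 233×340 slab on the floor; four walls sit on top of the base. The front and back walls (the −y and +y sides) span the full width; the two side walls fit between them.


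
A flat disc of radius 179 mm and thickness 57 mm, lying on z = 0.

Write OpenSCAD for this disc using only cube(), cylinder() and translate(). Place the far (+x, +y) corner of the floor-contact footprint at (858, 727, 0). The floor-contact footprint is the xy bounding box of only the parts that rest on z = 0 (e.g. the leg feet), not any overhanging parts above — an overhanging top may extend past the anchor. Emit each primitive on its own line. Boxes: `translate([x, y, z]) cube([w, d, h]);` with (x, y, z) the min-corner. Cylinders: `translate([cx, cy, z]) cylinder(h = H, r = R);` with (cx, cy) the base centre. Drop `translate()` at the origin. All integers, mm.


translate([679, 548, 0]) cylinder(h = 57, r = 179);


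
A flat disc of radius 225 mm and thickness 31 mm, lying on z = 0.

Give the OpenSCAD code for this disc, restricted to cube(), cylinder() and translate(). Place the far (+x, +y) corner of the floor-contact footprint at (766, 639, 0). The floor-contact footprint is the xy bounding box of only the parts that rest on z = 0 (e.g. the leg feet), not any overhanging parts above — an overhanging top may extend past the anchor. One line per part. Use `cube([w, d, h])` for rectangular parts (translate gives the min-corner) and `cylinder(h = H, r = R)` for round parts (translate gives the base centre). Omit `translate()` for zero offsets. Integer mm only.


translate([541, 414, 0]) cylinder(h = 31, r = 225);


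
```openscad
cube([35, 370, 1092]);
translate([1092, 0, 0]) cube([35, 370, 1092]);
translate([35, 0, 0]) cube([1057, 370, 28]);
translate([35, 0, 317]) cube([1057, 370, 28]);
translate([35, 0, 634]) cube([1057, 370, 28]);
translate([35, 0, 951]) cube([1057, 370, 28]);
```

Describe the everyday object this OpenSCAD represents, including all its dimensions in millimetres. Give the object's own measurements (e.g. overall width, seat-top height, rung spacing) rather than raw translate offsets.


An open bookshelf. Two side panels, each 35 mm thick, 370 mm deep and 1092 mm tall, stand 1127 mm apart (outside-to-outside). Between them sit 4 shelves, each 28 mm thick and 370 mm deep, spanning the full gap between the sides. The bottom shelf rests on the floor (its underside at z = 0) and the clear gap between one shelf's top and the next shelf's underside is 289 mm.


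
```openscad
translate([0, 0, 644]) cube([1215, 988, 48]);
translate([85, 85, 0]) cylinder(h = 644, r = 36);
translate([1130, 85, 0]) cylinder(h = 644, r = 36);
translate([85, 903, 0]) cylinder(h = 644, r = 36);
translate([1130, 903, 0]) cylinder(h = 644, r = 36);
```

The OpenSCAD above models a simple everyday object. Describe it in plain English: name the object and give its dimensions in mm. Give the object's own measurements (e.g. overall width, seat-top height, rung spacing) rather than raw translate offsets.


A rectangular dining table. The top is 1215×988×48 mm with its upper surface at z = 692 mm. It stands on four round legs of 72 mm diameter, each leg's bounding box inset 49 mm from the nearest pair of top edges, running from the floor to the underside of the top.


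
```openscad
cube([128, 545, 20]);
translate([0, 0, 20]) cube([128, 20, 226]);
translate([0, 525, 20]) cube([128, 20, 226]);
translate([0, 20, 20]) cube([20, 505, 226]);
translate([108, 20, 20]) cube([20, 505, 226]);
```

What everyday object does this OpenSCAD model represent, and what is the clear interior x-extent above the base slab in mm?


An open box. The internal width is 88 mm.

A 128×545 base slab with four walls standing on it — an open box. The base is 128 mm wide and the walls are 20 mm thick, so the internal width is 128 − 2 × 20 = 88 mm.


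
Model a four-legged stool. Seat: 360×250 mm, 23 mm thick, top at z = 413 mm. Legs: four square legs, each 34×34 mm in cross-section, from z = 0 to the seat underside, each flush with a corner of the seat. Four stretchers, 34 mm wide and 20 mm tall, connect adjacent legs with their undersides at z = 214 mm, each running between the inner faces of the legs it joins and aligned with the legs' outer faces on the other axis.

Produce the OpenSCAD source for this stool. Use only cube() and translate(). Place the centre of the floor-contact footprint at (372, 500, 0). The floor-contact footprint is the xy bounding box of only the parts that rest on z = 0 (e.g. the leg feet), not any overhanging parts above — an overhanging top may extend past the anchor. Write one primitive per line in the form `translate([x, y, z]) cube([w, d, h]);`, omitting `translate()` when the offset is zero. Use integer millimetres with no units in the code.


translate([192, 375, 390]) cube([360, 250, 23]);
translate([192, 375, 0]) cube([34, 34, 390]);
translate([518, 375, 0]) cube([34, 34, 390]);
translate([192, 591, 0]) cube([34, 34, 390]);
translate([518, 591, 0]) cube([34, 34, 390]);
translate([226, 375, 214]) cube([292, 34, 20]);
translate([226, 591, 214]) cube([292, 34, 20]);
translate([192, 409, 214]) cube([34, 182, 20]);
translate([518, 409, 214]) cube([34, 182, 20]);


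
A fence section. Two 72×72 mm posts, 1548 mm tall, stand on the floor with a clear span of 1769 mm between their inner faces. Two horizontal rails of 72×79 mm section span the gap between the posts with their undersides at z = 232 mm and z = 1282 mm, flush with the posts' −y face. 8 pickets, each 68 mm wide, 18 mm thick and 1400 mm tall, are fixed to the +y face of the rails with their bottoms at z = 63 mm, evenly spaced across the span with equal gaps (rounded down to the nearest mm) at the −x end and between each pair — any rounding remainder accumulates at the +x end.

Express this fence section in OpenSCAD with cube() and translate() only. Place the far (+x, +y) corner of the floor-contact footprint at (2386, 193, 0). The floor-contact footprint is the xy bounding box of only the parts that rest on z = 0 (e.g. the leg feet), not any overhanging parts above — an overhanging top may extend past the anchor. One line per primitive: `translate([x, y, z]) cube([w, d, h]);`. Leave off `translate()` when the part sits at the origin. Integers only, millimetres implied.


translate([473, 121, 0]) cube([72, 72, 1548]);
translate([2314, 121, 0]) cube([72, 72, 1548]);
translate([545, 121, 232]) cube([1769, 72, 79]);
translate([545, 121, 1282]) cube([1769, 72, 79]);
translate([681, 193, 63]) cube([68, 18, 1400]);
translate([885, 193, 63]) cube([68, 18, 1400]);
translate([1089, 193, 63]) cube([68, 18, 1400]);
translate([1293, 193, 63]) cube([68, 18, 1400]);
translate([1497, 193, 63]) cube([68, 18, 1400]);
translate([1701, 193, 63]) cube([68, 18, 1400]);
translate([1905, 193, 63]) cube([68, 18, 1400]);
translate([2109, 193, 63]) cube([68, 18, 1400]);


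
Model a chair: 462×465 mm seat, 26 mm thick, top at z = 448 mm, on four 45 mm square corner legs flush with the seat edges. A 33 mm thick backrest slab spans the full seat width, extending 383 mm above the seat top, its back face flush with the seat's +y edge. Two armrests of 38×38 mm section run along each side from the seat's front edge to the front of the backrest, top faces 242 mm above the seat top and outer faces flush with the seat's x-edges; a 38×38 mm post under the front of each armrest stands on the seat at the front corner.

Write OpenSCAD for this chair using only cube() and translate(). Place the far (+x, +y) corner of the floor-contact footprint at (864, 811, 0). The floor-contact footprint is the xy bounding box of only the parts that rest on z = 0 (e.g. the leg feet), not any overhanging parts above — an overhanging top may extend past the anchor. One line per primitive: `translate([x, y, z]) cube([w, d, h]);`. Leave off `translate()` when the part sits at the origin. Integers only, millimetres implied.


translate([402, 346, 422]) cube([462, 465, 26]);
translate([402, 346, 0]) cube([45, 45, 422]);
translate([819, 346, 0]) cube([45, 45, 422]);
translate([402, 766, 0]) cube([45, 45, 422]);
translate([819, 766, 0]) cube([45, 45, 422]);
translate([402, 778, 448]) cube([462, 33, 383]);
translate([402, 346, 652]) cube([38, 432, 38]);
translate([826, 346, 652]) cube([38, 432, 38]);
translate([402, 346, 448]) cube([38, 38, 204]);
translate([826, 346, 448]) cube([38, 38, 204]);


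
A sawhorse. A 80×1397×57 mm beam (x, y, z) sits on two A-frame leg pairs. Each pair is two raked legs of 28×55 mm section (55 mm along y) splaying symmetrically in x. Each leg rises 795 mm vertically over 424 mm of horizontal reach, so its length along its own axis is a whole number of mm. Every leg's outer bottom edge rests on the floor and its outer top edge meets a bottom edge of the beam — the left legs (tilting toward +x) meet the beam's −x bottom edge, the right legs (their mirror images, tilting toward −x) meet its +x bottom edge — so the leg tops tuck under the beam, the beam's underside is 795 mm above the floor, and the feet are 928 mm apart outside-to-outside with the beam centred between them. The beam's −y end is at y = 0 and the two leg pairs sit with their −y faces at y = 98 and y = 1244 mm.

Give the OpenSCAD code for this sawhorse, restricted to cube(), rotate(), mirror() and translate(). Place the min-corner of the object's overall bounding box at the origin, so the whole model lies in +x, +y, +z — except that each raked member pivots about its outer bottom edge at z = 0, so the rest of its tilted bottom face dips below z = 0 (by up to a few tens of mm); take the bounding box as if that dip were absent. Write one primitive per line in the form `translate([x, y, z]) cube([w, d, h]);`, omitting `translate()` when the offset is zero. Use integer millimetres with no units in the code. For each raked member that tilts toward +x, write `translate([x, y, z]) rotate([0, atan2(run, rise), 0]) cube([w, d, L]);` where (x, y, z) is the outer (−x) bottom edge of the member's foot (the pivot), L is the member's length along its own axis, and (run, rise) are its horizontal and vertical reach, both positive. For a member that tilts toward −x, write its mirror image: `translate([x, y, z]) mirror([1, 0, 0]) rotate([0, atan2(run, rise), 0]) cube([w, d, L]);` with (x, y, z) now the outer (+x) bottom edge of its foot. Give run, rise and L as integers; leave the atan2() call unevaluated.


translate([424, 0, 795]) cube([80, 1397, 57]);
translate([0, 98, 0]) rotate([0, atan2(424, 795), 0]) cube([28, 55, 901]);
translate([928, 98, 0]) mirror([1, 0, 0]) rotate([0, atan2(424, 795), 0]) cube([28, 55, 901]);
translate([0, 1244, 0]) rotate([0, atan2(424, 795), 0]) cube([28, 55, 901]);
translate([928, 1244, 0]) mirror([1, 0, 0]) rotate([0, atan2(424, 795), 0]) cube([28, 55, 901]);


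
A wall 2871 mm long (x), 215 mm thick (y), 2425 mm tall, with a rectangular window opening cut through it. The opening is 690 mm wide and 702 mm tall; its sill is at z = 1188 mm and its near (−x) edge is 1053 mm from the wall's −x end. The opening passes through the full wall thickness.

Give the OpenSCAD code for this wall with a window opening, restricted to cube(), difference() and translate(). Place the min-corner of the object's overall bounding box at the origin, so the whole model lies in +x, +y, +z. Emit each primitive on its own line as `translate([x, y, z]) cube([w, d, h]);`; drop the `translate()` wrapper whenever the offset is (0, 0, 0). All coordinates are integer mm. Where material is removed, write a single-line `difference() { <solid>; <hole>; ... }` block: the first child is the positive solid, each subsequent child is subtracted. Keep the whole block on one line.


difference() { cube([2871, 215, 2425]); translate([1053, 0, 1188]) cube([690, 215, 702]); }


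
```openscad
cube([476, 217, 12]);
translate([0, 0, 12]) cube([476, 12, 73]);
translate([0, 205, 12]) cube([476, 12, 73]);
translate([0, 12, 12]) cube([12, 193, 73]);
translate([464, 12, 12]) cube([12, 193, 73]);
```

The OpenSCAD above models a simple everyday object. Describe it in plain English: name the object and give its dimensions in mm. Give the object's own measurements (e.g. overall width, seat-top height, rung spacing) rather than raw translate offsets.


An open-topped rectangular box: outside dimensions 476×217×85 mm, with a uniform wall and base thickness of 12 mm. The base is a full 476×217 slab on the floor; four walls sit on top of the base. The front and back walls (the −y and +y sides) span the full width; the two side walls fit between them.


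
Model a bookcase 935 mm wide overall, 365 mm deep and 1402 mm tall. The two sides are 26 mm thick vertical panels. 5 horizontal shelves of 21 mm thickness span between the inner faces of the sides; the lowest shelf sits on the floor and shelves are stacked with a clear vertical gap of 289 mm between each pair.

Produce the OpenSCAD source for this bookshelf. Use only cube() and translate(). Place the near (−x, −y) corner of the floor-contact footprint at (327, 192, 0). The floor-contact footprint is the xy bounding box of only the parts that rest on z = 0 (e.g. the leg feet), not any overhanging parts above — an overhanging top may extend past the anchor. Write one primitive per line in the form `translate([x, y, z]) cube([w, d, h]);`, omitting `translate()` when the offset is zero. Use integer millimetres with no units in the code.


translate([327, 192, 0]) cube([26, 365, 1402]);
translate([1236, 192, 0]) cube([26, 365, 1402]);
translate([353, 192, 0]) cube([883, 365, 21]);
translate([353, 192, 310]) cube([883, 365, 21]);
translate([353, 192, 620]) cube([883, 365, 21]);
translate([353, 192, 930]) cube([883, 365, 21]);
translate([353, 192, 1240]) cube([883, 365, 21]);


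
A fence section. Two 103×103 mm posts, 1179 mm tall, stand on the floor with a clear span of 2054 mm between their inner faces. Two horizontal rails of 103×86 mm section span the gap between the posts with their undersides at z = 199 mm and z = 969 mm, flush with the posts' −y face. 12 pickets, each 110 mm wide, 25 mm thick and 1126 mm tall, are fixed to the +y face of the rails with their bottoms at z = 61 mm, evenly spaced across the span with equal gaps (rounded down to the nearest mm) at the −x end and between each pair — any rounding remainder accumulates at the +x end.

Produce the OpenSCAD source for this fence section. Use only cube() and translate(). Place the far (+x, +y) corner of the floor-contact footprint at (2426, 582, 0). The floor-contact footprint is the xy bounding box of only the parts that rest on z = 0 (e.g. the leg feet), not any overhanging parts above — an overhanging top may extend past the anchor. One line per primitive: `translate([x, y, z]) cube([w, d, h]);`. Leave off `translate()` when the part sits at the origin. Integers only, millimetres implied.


translate([166, 479, 0]) cube([103, 103, 1179]);
translate([2323, 479, 0]) cube([103, 103, 1179]);
translate([269, 479, 199]) cube([2054, 103, 86]);
translate([269, 479, 969]) cube([2054, 103, 86]);
translate([325, 582, 61]) cube([110, 25, 1126]);
translate([491, 582, 61]) cube([110, 25, 1126]);
translate([657, 582, 61]) cube([110, 25, 1126]);
translate([823, 582, 61]) cube([110, 25, 1126]);
translate([989, 582, 61]) cube([110, 25, 1126]);
translate([1155, 582, 61]) cube([110, 25, 1126]);
translate([1321, 582, 61]) cube([110, 25, 1126]);
translate([1487, 582, 61]) cube([110, 25, 1126]);
translate([1653, 582, 61]) cube([110, 25, 1126]);
translate([1819, 582, 61]) cube([110, 25, 1126]);
translate([1985, 582, 61]) cube([110, 25, 1126]);
translate([2151, 582, 61]) cube([110, 25, 1126]);


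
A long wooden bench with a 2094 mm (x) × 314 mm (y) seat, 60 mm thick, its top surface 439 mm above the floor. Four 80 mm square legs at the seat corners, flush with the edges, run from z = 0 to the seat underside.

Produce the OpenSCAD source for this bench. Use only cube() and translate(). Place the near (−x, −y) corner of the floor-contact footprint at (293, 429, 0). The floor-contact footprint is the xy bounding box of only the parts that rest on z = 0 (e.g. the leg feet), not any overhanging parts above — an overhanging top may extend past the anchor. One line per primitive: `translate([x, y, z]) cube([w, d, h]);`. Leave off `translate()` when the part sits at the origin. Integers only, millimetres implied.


// leg_h = 439 − 60 = 379
translate([293, 429, 379]) cube([2094, 314, 60]);
translate([293, 429, 0]) cube([80, 80, 379]);
translate([293, 663, 0]) cube([80, 80, 379]);
translate([2307, 429, 0]) cube([80, 80, 379]);
translate([2307, 663, 0]) cube([80, 80, 379]);


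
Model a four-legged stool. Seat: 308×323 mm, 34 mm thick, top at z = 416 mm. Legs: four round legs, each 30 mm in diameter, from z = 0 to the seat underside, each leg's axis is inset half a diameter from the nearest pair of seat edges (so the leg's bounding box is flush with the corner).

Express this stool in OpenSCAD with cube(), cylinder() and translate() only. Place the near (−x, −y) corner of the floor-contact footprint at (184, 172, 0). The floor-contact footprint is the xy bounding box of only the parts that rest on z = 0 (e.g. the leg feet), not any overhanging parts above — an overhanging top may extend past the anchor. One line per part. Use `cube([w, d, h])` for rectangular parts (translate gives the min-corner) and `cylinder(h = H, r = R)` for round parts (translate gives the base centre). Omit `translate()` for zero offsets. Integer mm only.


translate([184, 172, 382]) cube([308, 323, 34]);
translate([199, 187, 0]) cylinder(h = 382, r = 15);
translate([477, 187, 0]) cylinder(h = 382, r = 15);
translate([199, 480, 0]) cylinder(h = 382, r = 15);
translate([477, 480, 0]) cylinder(h = 382, r = 15);


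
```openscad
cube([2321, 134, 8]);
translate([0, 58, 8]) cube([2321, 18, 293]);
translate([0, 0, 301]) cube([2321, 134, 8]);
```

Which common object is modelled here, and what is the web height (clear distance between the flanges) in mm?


An I-beam. The web height is 293 mm.

Two wide flanges with a thin centred web — an I-beam. Overall 309 mm minus two 8 mm flanges gives a web of 309 − 2·8 = 293 mm.


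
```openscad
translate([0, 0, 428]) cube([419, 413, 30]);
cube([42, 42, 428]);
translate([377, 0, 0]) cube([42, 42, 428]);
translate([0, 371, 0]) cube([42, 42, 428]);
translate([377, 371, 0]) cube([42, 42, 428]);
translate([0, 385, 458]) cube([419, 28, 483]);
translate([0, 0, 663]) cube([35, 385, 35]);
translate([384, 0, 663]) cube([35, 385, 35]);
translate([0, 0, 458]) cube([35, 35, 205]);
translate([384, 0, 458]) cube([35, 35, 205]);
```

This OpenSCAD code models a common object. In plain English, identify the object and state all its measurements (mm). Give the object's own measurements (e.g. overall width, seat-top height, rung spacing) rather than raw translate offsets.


A chair. The seat is a 419×413×30 mm slab with its top at z = 458 mm, on four 42×42 mm corner legs (flush with the seat edges, standing on z = 0). A flat backrest 28 mm thick, 483 mm tall, spans the full seat width and rises from the seat top along its +y edge, rear face flush with the rear of the seat. Two armrests of 35×35 mm section run along each side from the seat's front edge to the front of the backrest, top faces 240 mm above the seat top and outer faces flush with the seat's x-edges; a 35×35 mm post under the front of each armrest stands on the seat at the front corner.


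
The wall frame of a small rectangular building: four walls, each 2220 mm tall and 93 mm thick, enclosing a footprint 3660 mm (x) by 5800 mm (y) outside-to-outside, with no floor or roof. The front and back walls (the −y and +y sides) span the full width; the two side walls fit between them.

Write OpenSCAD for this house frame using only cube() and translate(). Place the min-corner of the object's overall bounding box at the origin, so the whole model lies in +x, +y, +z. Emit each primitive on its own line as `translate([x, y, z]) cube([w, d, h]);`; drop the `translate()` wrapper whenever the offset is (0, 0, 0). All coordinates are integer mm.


cube([3660, 93, 2220]);
translate([0, 5707, 0]) cube([3660, 93, 2220]);
translate([0, 93, 0]) cube([93, 5614, 2220]);
translate([3567, 93, 0]) cube([93, 5614, 2220]);


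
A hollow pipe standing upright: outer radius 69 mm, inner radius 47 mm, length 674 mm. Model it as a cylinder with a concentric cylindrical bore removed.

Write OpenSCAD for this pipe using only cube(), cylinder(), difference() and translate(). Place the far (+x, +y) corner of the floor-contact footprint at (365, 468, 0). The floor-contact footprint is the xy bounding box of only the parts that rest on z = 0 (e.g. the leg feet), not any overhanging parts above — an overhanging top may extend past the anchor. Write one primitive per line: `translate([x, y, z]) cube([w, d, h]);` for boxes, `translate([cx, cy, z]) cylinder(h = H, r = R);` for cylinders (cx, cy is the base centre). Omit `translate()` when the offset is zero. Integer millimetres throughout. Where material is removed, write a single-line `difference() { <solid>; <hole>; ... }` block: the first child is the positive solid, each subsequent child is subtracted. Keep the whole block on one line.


difference() { translate([296, 399, 0]) cylinder(h = 674, r = 69); translate([296, 399, 0]) cylinder(h = 674, r = 47); }


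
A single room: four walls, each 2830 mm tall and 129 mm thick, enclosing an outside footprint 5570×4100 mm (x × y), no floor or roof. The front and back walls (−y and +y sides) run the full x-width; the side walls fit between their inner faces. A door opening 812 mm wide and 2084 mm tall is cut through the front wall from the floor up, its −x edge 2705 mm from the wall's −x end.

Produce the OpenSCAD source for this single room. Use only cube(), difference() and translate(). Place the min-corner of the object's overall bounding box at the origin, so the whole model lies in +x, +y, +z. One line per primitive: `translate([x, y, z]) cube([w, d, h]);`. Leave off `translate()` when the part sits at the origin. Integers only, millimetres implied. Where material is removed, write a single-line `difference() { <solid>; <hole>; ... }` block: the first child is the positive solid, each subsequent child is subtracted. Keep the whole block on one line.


difference() { cube([5570, 129, 2830]); translate([2705, 0, 0]) cube([812, 129, 2084]); }
translate([0, 3971, 0]) cube([5570, 129, 2830]);
translate([0, 129, 0]) cube([129, 3842, 2830]);
translate([5441, 129, 0]) cube([129, 3842, 2830]);


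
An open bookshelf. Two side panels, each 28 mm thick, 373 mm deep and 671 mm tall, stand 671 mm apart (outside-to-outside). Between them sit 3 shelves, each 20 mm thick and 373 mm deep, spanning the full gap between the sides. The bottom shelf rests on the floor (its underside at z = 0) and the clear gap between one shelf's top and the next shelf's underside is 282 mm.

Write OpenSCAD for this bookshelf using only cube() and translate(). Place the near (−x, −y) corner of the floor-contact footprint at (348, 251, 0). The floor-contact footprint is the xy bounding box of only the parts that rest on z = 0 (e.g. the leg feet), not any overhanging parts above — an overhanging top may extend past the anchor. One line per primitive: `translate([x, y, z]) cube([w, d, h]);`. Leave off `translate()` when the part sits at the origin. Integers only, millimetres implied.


translate([348, 251, 0]) cube([28, 373, 671]);
translate([991, 251, 0]) cube([28, 373, 671]);
translate([376, 251, 0]) cube([615, 373, 20]);
translate([376, 251, 302]) cube([615, 373, 20]);
translate([376, 251, 604]) cube([615, 373, 20]);


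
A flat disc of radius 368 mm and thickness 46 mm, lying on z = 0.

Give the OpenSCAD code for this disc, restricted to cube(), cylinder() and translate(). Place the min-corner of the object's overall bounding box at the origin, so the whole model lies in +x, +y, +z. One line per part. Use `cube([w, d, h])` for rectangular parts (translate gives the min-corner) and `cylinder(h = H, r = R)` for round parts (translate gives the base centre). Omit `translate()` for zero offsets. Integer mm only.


translate([368, 368, 0]) cylinder(h = 46, r = 368);


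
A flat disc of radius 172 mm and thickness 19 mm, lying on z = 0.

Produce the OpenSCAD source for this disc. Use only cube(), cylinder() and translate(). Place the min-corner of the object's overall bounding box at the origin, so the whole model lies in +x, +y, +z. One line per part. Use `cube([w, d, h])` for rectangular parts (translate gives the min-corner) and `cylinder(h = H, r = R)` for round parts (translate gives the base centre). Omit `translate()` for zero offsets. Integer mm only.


translate([172, 172, 0]) cylinder(h = 19, r = 172);


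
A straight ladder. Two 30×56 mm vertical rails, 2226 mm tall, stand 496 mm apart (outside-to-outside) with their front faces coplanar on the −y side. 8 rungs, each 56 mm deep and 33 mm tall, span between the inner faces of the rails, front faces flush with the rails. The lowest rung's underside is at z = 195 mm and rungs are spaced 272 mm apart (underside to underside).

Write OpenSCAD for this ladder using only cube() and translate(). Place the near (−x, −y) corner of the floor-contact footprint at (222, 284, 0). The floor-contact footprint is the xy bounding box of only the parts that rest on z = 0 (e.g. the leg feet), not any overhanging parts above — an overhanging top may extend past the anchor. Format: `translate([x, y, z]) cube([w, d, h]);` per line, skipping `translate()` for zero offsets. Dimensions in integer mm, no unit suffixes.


translate([222, 284, 0]) cube([30, 56, 2226]);
translate([688, 284, 0]) cube([30, 56, 2226]);
translate([252, 284, 195]) cube([436, 56, 33]);
translate([252, 284, 467]) cube([436, 56, 33]);
translate([252, 284, 739]) cube([436, 56, 33]);
translate([252, 284, 1011]) cube([436, 56, 33]);
translate([252, 284, 1283]) cube([436, 56, 33]);
translate([252, 284, 1555]) cube([436, 56, 33]);
translate([252, 284, 1827]) cube([436, 56, 33]);
translate([252, 284, 2099]) cube([436, 56, 33]);


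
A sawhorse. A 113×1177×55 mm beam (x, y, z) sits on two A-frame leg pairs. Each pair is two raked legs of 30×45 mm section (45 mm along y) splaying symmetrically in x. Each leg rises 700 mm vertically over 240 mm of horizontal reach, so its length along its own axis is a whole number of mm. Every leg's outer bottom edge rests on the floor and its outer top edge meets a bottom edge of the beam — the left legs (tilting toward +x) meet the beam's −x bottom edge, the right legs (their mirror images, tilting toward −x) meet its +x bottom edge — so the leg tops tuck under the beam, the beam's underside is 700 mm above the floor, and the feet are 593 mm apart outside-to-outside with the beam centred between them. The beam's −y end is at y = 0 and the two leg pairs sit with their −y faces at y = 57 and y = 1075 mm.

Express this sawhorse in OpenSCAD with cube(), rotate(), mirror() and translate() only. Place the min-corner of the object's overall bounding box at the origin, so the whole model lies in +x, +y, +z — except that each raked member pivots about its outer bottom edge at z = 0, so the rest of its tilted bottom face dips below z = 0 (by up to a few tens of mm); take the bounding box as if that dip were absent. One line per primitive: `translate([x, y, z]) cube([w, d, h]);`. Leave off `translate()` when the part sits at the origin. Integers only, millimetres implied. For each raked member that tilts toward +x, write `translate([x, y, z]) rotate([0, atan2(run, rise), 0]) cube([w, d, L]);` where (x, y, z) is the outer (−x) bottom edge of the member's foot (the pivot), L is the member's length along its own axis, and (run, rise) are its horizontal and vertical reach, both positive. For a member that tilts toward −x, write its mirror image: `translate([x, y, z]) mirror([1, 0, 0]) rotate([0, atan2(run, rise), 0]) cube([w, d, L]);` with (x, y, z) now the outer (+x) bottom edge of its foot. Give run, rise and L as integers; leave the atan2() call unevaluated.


translate([240, 0, 700]) cube([113, 1177, 55]);
translate([0, 57, 0]) rotate([0, atan2(240, 700), 0]) cube([30, 45, 740]);
translate([593, 57, 0]) mirror([1, 0, 0]) rotate([0, atan2(240, 700), 0]) cube([30, 45, 740]);
translate([0, 1075, 0]) rotate([0, atan2(240, 700), 0]) cube([30, 45, 740]);
translate([593, 1075, 0]) mirror([1, 0, 0]) rotate([0, atan2(240, 700), 0]) cube([30, 45, 740]);


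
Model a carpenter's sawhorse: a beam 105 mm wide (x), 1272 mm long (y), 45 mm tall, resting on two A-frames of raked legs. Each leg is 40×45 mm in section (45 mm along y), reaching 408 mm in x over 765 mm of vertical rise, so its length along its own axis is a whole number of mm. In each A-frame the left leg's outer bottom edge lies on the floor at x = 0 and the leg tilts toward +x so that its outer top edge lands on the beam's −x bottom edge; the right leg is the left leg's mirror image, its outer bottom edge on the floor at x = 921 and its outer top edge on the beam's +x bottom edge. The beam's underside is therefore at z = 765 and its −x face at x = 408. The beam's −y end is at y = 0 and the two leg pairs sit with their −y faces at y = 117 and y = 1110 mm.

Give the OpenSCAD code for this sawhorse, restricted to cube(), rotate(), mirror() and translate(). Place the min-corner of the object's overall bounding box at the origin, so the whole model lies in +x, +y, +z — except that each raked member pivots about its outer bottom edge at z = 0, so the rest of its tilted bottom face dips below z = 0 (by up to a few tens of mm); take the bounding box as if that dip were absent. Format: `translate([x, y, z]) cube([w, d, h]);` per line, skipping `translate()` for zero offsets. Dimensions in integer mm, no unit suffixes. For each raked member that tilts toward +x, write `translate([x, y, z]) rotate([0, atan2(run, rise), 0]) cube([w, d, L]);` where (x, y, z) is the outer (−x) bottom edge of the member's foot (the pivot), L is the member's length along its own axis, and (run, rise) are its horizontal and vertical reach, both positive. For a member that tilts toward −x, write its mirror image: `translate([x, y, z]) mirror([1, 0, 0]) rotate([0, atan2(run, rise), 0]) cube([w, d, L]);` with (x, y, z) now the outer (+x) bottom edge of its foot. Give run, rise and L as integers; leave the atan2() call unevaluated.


// leg length = √(408² + 765²) = 867
// right-leg outer foot x = 2·408 + 105 = 921
// beam min-corner = (408, 0, 765)
translate([408, 0, 765]) cube([105, 1272, 45]);
translate([0, 117, 0]) rotate([0, atan2(408, 765), 0]) cube([40, 45, 867]);
translate([921, 117, 0]) mirror([1, 0, 0]) rotate([0, atan2(408, 765), 0]) cube([40, 45, 867]);
translate([0, 1110, 0]) rotate([0, atan2(408, 765), 0]) cube([40, 45, 867]);
translate([921, 1110, 0]) mirror([1, 0, 0]) rotate([0, atan2(408, 765), 0]) cube([40, 45, 867]);
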